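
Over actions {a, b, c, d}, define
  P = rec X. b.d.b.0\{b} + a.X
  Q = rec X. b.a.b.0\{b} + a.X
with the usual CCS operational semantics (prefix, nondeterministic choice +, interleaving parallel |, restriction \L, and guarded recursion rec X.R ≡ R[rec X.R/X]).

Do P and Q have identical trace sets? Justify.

Reachable graph of P (4 states):
  m0 = rec X. b.d.b.0\{b} + a.X → -a-> m0, -b-> m1
  m1 = d.b.0\{b} → -d-> m2
  m2 = b.0\{b} → -b-> m3
  m3 = 0\{b} → stopped
Reachable graph of Q (4 states):
  n0 = rec X. b.a.b.0\{b} + a.X → -a-> n0, -b-> n1
  n1 = a.b.0\{b} → -a-> n2
  n2 = b.0\{b} → -b-> n3
  n3 = 0\{b} → stopped
Trace ⟨bd⟩ through P, begin at {m0}:
  after b @ step 1: {m1}
  after d @ step 2: {m2}
  P completes σ.
Trace ⟨bd⟩ through Q, begin at {n0}:
  after b @ step 1: {n1}
  after d @ step 2: ∅  — Q cannot continue

traces(P) ≠ traces(Q) — witness ⟨bd⟩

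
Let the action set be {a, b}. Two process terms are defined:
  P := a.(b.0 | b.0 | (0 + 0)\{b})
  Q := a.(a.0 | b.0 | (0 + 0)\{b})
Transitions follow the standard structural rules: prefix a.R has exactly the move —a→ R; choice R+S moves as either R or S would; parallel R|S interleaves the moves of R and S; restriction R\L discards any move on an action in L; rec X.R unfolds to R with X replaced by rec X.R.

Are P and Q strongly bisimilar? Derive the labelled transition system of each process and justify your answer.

P's transition system — 5 states:
  m0 = a.(b.0 | b.0 | (0 + 0)\{b}) | --a--▸ m1
  m1 = b.0 | b.0 | (0 + 0)\{b} | --b--▸ m2, --b--▸ m3
  m2 = 0 | b.0 | (0 + 0)\{b} | --b--▸ m4
  m3 = b.0 | 0 | (0 + 0)\{b} | --b--▸ m4
  m4 = 0 | 0 | (0 + 0)\{b} | ·
Q's transition system — 5 states:
  n0 = a.(a.0 | b.0 | (0 + 0)\{b}) | --a--▸ n1
  n1 = a.0 | b.0 | (0 + 0)\{b} | --a--▸ n2, --b--▸ n3
  n2 = 0 | b.0 | (0 + 0)\{b} | --b--▸ n4
  n3 = a.0 | 0 | (0 + 0)\{b} | --a--▸ n4
  n4 = 0 | 0 | (0 + 0)\{b} | ·
Coarsest stable partition (strong bisimilarity classes):
  B0 = {m0}
  B1 = {m1}
  B2 = {m2, m3, n2}
  B3 = {m4, n4}
  B4 = {n0}
  B5 = {n1}
  B6 = {n3}
m0 ∈ B0, n0 ∈ B4 → different blocks

NO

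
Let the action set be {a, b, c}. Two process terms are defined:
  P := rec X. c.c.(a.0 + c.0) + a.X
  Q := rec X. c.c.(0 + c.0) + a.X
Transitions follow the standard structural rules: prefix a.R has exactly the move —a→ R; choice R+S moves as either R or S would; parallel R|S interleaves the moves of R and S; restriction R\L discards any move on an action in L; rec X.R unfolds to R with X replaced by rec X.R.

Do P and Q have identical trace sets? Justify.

P's transition system — 4 states:
  s0 = rec X. c.c.(a.0 + c.0) + a.X | —a→ s0, —c→ s1
  s1 = c.(a.0 + c.0) | —c→ s2
  s2 = a.0 + c.0 | —a→ s3, —c→ s3
  s3 = 0 | ·
Q's transition system — 4 states:
  t0 = rec X. c.c.(0 + c.0) + a.X | —a→ t0, —c→ t1
  t1 = c.(0 + c.0) | —c→ t2
  t2 = 0 + c.0 | —c→ t3
  t3 = 0 | ·
Run σ = ⟨cca⟩ on P: start {s0}
  after c @ step 1: {s1}
  after c @ step 2: {s2}
  after a @ step 3: {s3}
  P completes σ.
Run σ = ⟨cca⟩ on Q: start {t0}
  after c @ step 1: {t1}
  after c @ step 2: {t2}
  after a @ step 3: no successor for Q

NO — witness ⟨cca⟩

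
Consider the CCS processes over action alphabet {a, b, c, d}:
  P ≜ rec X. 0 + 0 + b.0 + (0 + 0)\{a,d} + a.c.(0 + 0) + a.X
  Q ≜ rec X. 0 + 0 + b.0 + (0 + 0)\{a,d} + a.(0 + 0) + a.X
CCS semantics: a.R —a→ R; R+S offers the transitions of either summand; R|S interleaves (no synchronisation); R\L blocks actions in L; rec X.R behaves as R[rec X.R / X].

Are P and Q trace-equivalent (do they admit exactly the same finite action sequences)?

P's transition system — 4 states:
  p0 = rec X. 0 + 0 + b.0 + (0 + 0)\{a,d} + a.c.(0 + 0) + a.X :: —a→ p0, —a→ p1, —b→ p2
  p1 = c.(0 + 0) :: —c→ p3
  p2 = 0 :: ·
  p3 = 0 + 0 :: ·
Q's transition system — 3 states:
  q0 = rec X. 0 + 0 + b.0 + (0 + 0)\{a,d} + a.(0 + 0) + a.X :: —a→ q0, —a→ q1, —b→ q2
  q1 = 0 + 0 :: ·
  q2 = 0 :: ·
Trace ⟨ac⟩ through P, begin at {p0}:
  step 1 (a): {p0, p1}
  step 2 (c): {p3}
  ✓ P
Trace ⟨ac⟩ through Q, begin at {q0}:
  step 1 (a): {q0, q1}
  step 2 (c): ∅  — Q cannot continue

traces(P) ≠ traces(Q) — witness ⟨ac⟩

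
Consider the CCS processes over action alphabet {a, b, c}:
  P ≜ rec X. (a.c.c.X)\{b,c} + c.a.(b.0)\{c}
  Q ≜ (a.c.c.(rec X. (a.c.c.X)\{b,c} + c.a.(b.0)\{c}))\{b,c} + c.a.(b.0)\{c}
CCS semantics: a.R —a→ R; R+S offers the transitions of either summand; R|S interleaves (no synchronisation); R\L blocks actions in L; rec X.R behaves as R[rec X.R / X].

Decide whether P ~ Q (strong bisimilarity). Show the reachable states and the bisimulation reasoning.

P's transition system — 5 states:
  p0 = rec X. (a.c.c.X)\{b,c} + c.a.(b.0)\{c} ⊢ --a--▸ p1, --c--▸ p2
  p1 = (c.c.(rec X. (a.c.c.X)\{b,c} + c.a.(b.0)\{c}))\{b,c} ⊢ (no moves)
  p2 = a.(b.0)\{c} ⊢ --a--▸ p3
  p3 = (b.0)\{c} ⊢ --b--▸ p4
  p4 = 0\{c} ⊢ (no moves)
Q's transition system — 5 states:
  q0 = (a.c.c.(rec X. (a.c.c.X)\{b,c} + c.a.(b.0)\{c}))\{b,c} + c.a.(b.0)\{c} ⊢ --a--▸ q1, --c--▸ q2
  q1 = (c.c.(rec X. (a.c.c.X)\{b,c} + c.a.(b.0)\{c}))\{b,c} ⊢ (no moves)
  q2 = a.(b.0)\{c} ⊢ --a--▸ q3
  q3 = (b.0)\{c} ⊢ --b--▸ q4
  q4 = 0\{c} ⊢ (no moves)
Bisimilarity quotient blocks:
  B0 = {p0, q0}
  B1 = {p2, q2}
  B2 = {p3, q3}
  B3 = {p1, p4, q1, q4}
p0 ∈ B0, q0 ∈ B0 → same block

P ~ Q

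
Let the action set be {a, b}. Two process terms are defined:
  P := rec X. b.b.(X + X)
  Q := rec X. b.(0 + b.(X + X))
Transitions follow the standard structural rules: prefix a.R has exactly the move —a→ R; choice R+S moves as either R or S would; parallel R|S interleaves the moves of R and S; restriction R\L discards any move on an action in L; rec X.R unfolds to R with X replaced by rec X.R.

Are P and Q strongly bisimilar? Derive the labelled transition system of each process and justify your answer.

Reachable graph of P (3 states):
  m0 = rec X. b.b.(X + X) → ··b··> m1
  m1 = b.((rec X. b.b.(X + X)) + (rec X. b.b.(X + X))) → ··b··> m2
  m2 = (rec X. b.b.(X + X)) + (rec X. b.b.(X + X)) → ··b··> m1
Reachable graph of Q (3 states):
  n0 = rec X. b.(0 + b.(X + X)) → ··b··> n1
  n1 = 0 + b.((rec X. b.(0 + b.(X + X))) + (rec X. b.(0 + b.(X + X)))) → ··b··> n2
  n2 = (rec X. b.(0 + b.(X + X))) + (rec X. b.(0 + b.(X + X))) → ··b··> n1
Coarsest stable partition (strong bisimilarity classes):
  B0 = {m0, m1, m2, n0, n1, n2}
m0 ∈ B0, n0 ∈ B0 → same block

YES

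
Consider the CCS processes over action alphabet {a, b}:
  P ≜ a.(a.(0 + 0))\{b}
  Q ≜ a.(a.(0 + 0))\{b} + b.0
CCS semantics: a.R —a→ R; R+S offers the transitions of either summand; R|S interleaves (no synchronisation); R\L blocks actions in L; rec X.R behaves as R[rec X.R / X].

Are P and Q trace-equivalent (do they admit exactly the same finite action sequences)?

Reachable graph of P (3 states):
  p0 = a.(a.(0 + 0))\{b} :: —a→ p1
  p1 = (a.(0 + 0))\{b} :: —a→ p2
  p2 = (0 + 0)\{b} :: deadlocked
Reachable graph of Q (4 states):
  q0 = a.(a.(0 + 0))\{b} + b.0 :: —a→ q1, —b→ q2
  q1 = (a.(0 + 0))\{b} :: —a→ q3
  q2 = 0 :: deadlocked
  q3 = (0 + 0)\{b} :: deadlocked
Trace ⟨b⟩ through Q, begin at {q0}:
  after b @ step 1: {q2}
  — Q admits the full trace.
Trace ⟨b⟩ through P, begin at {p0}:
  after b @ step 1: no successor for P

trace-distinct — witness ⟨b⟩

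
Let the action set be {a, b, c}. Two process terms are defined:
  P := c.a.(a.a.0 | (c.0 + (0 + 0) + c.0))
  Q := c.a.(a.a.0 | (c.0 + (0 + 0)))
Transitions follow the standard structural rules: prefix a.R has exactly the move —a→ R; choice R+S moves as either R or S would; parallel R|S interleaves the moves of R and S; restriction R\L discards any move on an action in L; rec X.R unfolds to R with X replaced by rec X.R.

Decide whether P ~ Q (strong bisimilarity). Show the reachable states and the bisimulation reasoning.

P's transition system — 8 states:
  p0 = c.a.(a.a.0 | (c.0 + (0 + 0) + c.0)) has moves ··c··> p1
  p1 = a.(a.a.0 | (c.0 + (0 + 0) + c.0)) has moves ··a··> p2
  p2 = a.a.0 | (c.0 + (0 + 0) + c.0) has moves ··a··> p3, ··c··> p4
  p3 = a.0 | (c.0 + (0 + 0) + c.0) has moves ··a··> p5, ··c··> p6
  p4 = a.a.0 | 0 has moves ··a··> p6
  p5 = 0 | (c.0 + (0 + 0) + c.0) has moves ··c··> p7
  p6 = a.0 | 0 has moves ··a··> p7
  p7 = 0 | 0 has moves ∅
Q's transition system — 8 states:
  q0 = c.a.(a.a.0 | (c.0 + (0 + 0))) has moves ··c··> q1
  q1 = a.(a.a.0 | (c.0 + (0 + 0))) has moves ··a··> q2
  q2 = a.a.0 | (c.0 + (0 + 0)) has moves ··a··> q3, ··c··> q4
  q3 = a.0 | (c.0 + (0 + 0)) has moves ··a··> q5, ··c··> q6
  q4 = a.a.0 | 0 has moves ··a··> q6
  q5 = 0 | (c.0 + (0 + 0)) has moves ··c··> q7
  q6 = a.0 | 0 has moves ··a··> q7
  q7 = 0 | 0 has moves ∅
Partition-refinement fixed point:
  B0 = {p0, q0}
  B1 = {p1, q1}
  B2 = {p2, q2}
  B3 = {p4, q4}
  B4 = {p6, q6}
  B5 = {p7, q7}
  B6 = {p3, q3}
  B7 = {p5, q5}
p0 ∈ B0, q0 ∈ B0 → same block

P ~ Q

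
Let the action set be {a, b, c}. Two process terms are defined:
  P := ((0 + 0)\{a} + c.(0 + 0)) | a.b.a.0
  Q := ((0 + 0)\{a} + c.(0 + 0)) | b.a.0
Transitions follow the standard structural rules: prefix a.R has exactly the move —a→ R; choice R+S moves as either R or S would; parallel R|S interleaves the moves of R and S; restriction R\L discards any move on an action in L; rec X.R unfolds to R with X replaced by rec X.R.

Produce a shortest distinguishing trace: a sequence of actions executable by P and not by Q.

a

P's transition system — 8 states:
  m0 = ((0 + 0)\{a} + c.(0 + 0)) | a.b.a.0 | —a→ m1, —c→ m2
  m1 = ((0 + 0)\{a} + c.(0 + 0)) | b.a.0 | —b→ m3, —c→ m4
  m2 = (0 + 0) | a.b.a.0 | —a→ m4
  m3 = ((0 + 0)\{a} + c.(0 + 0)) | a.0 | —a→ m5, —c→ m6
  m4 = (0 + 0) | b.a.0 | —b→ m6
  m5 = ((0 + 0)\{a} + c.(0 + 0)) | 0 | —c→ m7
  m6 = (0 + 0) | a.0 | —a→ m7
  m7 = (0 + 0) | 0 | (no moves)
Q's transition system — 6 states:
  n0 = ((0 + 0)\{a} + c.(0 + 0)) | b.a.0 | —b→ n1, —c→ n2
  n1 = ((0 + 0)\{a} + c.(0 + 0)) | a.0 | —a→ n3, —c→ n4
  n2 = (0 + 0) | b.a.0 | —b→ n4
  n3 = ((0 + 0)\{a} + c.(0 + 0)) | 0 | —c→ n5
  n4 = (0 + 0) | a.0 | —a→ n5
  n5 = (0 + 0) | 0 | (no moves)
Trace ⟨a⟩ through P, begin at {m0}:
  step 1 (a): {m1}
  ✓ P
Trace ⟨a⟩ through Q, begin at {n0}:
  step 1 (a): ∅ (Q stuck)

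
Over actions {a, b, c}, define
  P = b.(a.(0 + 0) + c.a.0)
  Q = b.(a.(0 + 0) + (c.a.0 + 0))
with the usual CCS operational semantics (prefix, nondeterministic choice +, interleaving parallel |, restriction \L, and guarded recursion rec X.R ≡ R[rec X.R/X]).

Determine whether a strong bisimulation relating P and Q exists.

Reachable graph of P (5 states):
  m0 = b.(a.(0 + 0) + c.a.0) has moves —b→ m1
  m1 = a.(0 + 0) + c.a.0 has moves —a→ m2, —c→ m3
  m2 = 0 + 0 has moves (no moves)
  m3 = a.0 has moves —a→ m4
  m4 = 0 has moves (no moves)
Reachable graph of Q (5 states):
  n0 = b.(a.(0 + 0) + (c.a.0 + 0)) has moves —b→ n1
  n1 = a.(0 + 0) + (c.a.0 + 0) has moves —a→ n2, —c→ n3
  n2 = 0 + 0 has moves (no moves)
  n3 = a.0 has moves —a→ n4
  n4 = 0 has moves (no moves)
Bisimilarity quotient blocks:
  B0 = {m0, n0}
  B1 = {m1, n1}
  B2 = {m2, m4, n2, n4}
  B3 = {m3, n3}
m0 ∈ B0, n0 ∈ B0 → same block

YES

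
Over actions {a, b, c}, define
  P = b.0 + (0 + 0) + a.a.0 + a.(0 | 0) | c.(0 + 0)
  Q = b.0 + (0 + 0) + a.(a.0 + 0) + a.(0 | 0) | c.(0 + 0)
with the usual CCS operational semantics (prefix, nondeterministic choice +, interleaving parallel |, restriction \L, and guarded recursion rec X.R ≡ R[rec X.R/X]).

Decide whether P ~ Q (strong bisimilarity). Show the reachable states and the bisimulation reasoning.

YES

P's transition system — 6 states:
  s0 = b.0 + (0 + 0) + a.a.0 + a.(0 | 0) | c.(0 + 0) :: -a-> s1, -a-> s2, -b-> s3, -c-> s4
  s1 = 0 | 0 | c.(0 + 0) :: -c-> s5
  s2 = a.0 :: -a-> s3
  s3 = 0 :: deadlocked
  s4 = a.(0 | 0) | (0 + 0) :: -a-> s5
  s5 = 0 | 0 | (0 + 0) :: deadlocked
Q's transition system — 6 states:
  t0 = b.0 + (0 + 0) + a.(a.0 + 0) + a.(0 | 0) | c.(0 + 0) :: -a-> t1, -a-> t2, -b-> t3, -c-> t4
  t1 = 0 | 0 | c.(0 + 0) :: -c-> t5
  t2 = a.0 + 0 :: -a-> t3
  t3 = 0 :: deadlocked
  t4 = a.(0 | 0) | (0 + 0) :: -a-> t5
  t5 = 0 | 0 | (0 + 0) :: deadlocked
Partition-refinement fixed point:
  B0 = {s0, t0}
  B1 = {s1, t1}
  B2 = {s3, s5, t3, t5}
  B3 = {s2, s4, t2, t4}
s0 ∈ B0, t0 ∈ B0 → same block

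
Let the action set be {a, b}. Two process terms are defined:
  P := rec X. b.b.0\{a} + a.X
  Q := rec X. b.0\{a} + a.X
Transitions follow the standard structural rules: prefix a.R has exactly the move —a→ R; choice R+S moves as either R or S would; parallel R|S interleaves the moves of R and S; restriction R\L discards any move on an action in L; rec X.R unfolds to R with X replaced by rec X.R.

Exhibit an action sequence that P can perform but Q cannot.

bb

Reachable graph of P (3 states):
  m0 = rec X. b.b.0\{a} + a.X | ··a··> m0, ··b··> m1
  m1 = b.0\{a} | ··b··> m2
  m2 = 0\{a} | deadlocked
Reachable graph of Q (2 states):
  n0 = rec X. b.0\{a} + a.X | ··a··> n0, ··b··> n1
  n1 = 0\{a} | deadlocked
Trace ⟨bb⟩ through P, begin at {m0}:
  after b @ step 1: {m1}
  after b @ step 2: {m2}
  — P admits the full trace.
Trace ⟨bb⟩ through Q, begin at {n0}:
  after b @ step 1: {n1}
  after b @ step 2: ∅ (Q stuck)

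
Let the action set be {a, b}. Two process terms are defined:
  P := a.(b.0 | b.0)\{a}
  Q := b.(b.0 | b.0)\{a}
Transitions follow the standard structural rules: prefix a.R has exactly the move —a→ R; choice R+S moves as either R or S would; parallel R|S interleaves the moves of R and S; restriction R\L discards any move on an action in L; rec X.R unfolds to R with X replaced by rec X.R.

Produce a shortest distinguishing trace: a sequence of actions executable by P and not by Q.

P's transition system — 5 states:
  m0 = a.(b.0 | b.0)\{a} :: ··a··> m1
  m1 = (b.0 | b.0)\{a} :: ··b··> m2, ··b··> m3
  m2 = (0 | b.0)\{a} :: ··b··> m4
  m3 = (b.0 | 0)\{a} :: ··b··> m4
  m4 = (0 | 0)\{a} :: stopped
Q's transition system — 5 states:
  n0 = b.(b.0 | b.0)\{a} :: ··b··> n1
  n1 = (b.0 | b.0)\{a} :: ··b··> n2, ··b··> n3
  n2 = (0 | b.0)\{a} :: ··b··> n4
  n3 = (b.0 | 0)\{a} :: ··b··> n4
  n4 = (0 | 0)\{a} :: stopped
Trace ⟨a⟩ through P, begin at {m0}:
  [1] a ⇒ {m1}
  P completes σ.
Trace ⟨a⟩ through Q, begin at {n0}:
  [1] a ⇒ ∅  — Q cannot continue

a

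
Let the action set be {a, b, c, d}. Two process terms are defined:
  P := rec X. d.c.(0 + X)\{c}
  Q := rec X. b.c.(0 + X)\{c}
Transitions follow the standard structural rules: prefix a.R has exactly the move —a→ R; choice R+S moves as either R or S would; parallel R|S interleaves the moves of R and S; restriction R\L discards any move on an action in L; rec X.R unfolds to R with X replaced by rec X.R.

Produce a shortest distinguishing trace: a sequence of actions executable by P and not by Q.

d

P's transition system — 4 states:
  u0 = rec X. d.c.(0 + X)\{c} | --d--▸ u1
  u1 = c.(0 + (rec X. d.c.(0 + X)\{c}))\{c} | --c--▸ u2
  u2 = (0 + (rec X. d.c.(0 + X)\{c}))\{c} | --d--▸ u3
  u3 = (c.(0 + (rec X. d.c.(0 + X)\{c}))\{c})\{c} | ∅
Q's transition system — 4 states:
  v0 = rec X. b.c.(0 + X)\{c} | --b--▸ v1
  v1 = c.(0 + (rec X. b.c.(0 + X)\{c}))\{c} | --c--▸ v2
  v2 = (0 + (rec X. b.c.(0 + X)\{c}))\{c} | --b--▸ v3
  v3 = (c.(0 + (rec X. b.c.(0 + X)\{c}))\{c})\{c} | ∅
Run σ = ⟨d⟩ on P: start {u0}
  step 1 (d): {u1}
  ✓ P
Run σ = ⟨d⟩ on Q: start {v0}
  step 1 (d): ∅  — Q cannot continue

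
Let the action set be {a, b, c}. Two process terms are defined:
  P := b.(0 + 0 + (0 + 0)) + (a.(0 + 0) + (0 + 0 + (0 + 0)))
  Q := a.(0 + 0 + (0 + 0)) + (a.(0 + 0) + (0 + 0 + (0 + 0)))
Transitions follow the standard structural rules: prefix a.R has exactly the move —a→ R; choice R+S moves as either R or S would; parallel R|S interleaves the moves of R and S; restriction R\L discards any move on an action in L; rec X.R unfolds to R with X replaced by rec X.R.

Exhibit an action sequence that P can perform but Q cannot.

b

Reachable graph of P (3 states):
  s0 = b.(0 + 0 + (0 + 0)) + (a.(0 + 0) + (0 + 0 + (0 + 0))) :: --a--▸ s1, --b--▸ s2
  s1 = 0 + 0 :: deadlocked
  s2 = 0 + 0 + (0 + 0) :: deadlocked
Reachable graph of Q (3 states):
  t0 = a.(0 + 0 + (0 + 0)) + (a.(0 + 0) + (0 + 0 + (0 + 0))) :: --a--▸ t1, --a--▸ t2
  t1 = 0 + 0 :: deadlocked
  t2 = 0 + 0 + (0 + 0) :: deadlocked
Run σ = ⟨b⟩ on P: start {s0}
  [1] b ⇒ {s2}
  — P admits the full trace.
Run σ = ⟨b⟩ on Q: start {t0}
  [1] b ⇒ ∅ (Q stuck)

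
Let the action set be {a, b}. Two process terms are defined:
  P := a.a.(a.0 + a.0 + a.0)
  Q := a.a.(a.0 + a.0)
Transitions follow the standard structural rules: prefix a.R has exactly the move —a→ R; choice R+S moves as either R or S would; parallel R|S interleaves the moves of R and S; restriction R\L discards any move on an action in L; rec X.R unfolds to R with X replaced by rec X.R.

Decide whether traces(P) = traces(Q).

Reachable graph of P (4 states):
  u0 = a.a.(a.0 + a.0 + a.0) has moves --a--▸ u1
  u1 = a.(a.0 + a.0 + a.0) has moves --a--▸ u2
  u2 = a.0 + a.0 + a.0 has moves --a--▸ u3
  u3 = 0 has moves ·
Reachable graph of Q (4 states):
  v0 = a.a.(a.0 + a.0) has moves --a--▸ v1
  v1 = a.(a.0 + a.0) has moves --a--▸ v2
  v2 = a.0 + a.0 has moves --a--▸ v3
  v3 = 0 has moves ·
Partition-refinement fixed point:
  B0 = {u0, v0}
  B1 = {u1, v1}
  B2 = {u2, v2}
  B3 = {u3, v3}
u0 ∈ B0, v0 ∈ B0 → same block
Bisimilar ⇒ trace-equivalent.

traces(P) = traces(Q)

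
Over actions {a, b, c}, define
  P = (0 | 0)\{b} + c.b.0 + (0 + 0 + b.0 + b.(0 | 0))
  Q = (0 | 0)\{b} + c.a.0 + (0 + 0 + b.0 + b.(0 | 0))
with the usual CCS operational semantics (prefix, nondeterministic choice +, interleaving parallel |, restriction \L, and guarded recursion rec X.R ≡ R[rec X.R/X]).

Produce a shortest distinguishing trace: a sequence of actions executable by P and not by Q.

cb

LTS(P): 4 reachable states
  m0 = (0 | 0)\{b} + c.b.0 + (0 + 0 + b.0 + b.(0 | 0)) → —b→ m1, —b→ m2, —c→ m3
  m1 = 0 → stopped
  m2 = 0 | 0 → stopped
  m3 = b.0 → —b→ m1
LTS(Q): 4 reachable states
  n0 = (0 | 0)\{b} + c.a.0 + (0 + 0 + b.0 + b.(0 | 0)) → —b→ n1, —b→ n2, —c→ n3
  n1 = 0 → stopped
  n2 = 0 | 0 → stopped
  n3 = a.0 → —a→ n1
Run σ = ⟨cb⟩ on P: start {m0}
  [1] c ⇒ {m3}
  [2] b ⇒ {m1}
  — P admits the full trace.
Run σ = ⟨cb⟩ on Q: start {n0}
  [1] c ⇒ {n3}
  [2] b ⇒ no successor for Q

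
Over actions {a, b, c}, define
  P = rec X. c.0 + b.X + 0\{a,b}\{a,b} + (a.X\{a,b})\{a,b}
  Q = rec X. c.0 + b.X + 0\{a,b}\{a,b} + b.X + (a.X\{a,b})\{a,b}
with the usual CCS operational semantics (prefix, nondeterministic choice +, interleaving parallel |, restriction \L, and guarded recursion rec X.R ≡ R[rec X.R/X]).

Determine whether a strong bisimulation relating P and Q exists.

Reachable graph of P (2 states):
  p0 = rec X. c.0 + b.X + 0\{a,b}\{a,b} + (a.X\{a,b})\{a,b} | --b--▸ p0, --c--▸ p1
  p1 = 0 | ∅
Reachable graph of Q (2 states):
  q0 = rec X. c.0 + b.X + 0\{a,b}\{a,b} + b.X + (a.X\{a,b})\{a,b} | --b--▸ q0, --c--▸ q1
  q1 = 0 | ∅
Partition-refinement fixed point:
  B0 = {p0, q0}
  B1 = {p1, q1}
p0 ∈ B0, q0 ∈ B0 → same block

YES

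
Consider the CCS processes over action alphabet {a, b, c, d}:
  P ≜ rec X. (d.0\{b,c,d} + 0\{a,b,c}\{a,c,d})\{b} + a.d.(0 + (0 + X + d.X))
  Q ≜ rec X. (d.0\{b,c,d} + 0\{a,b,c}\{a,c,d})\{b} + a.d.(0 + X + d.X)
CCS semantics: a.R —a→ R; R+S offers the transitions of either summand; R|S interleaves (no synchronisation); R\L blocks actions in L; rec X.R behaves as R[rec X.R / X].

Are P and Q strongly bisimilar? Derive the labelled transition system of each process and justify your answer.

LTS(P): 4 reachable states
  m0 = rec X. (d.0\{b,c,d} + 0\{a,b,c}\{a,c,d})\{b} + a.d.(0 + (0 + X + d.X)) | =a=> m1, =d=> m2
  m1 = d.(0 + (0 + (rec X. (d.0\{b,c,d} + 0\{a,b,c}\{a,c,d})\{b} + a.d.(0 + (0 + X + d.X))) + d.(rec X. (d.0\{b,c,d} + 0\{a,b,c}\{a,c,d})\{b} + a.d.(0 + (0 + X + d.X))))) | =d=> m3
  m2 = 0\{b,c,d}\{b} | ·
  m3 = 0 + (0 + (rec X. (d.0\{b,c,d} + 0\{a,b,c}\{a,c,d})\{b} + a.d.(0 + (0 + X + d.X))) + d.(rec X. (d.0\{b,c,d} + 0\{a,b,c}\{a,c,d})\{b} + a.d.(0 + (0 + X + d.X)))) | =a=> m1, =d=> m0, =d=> m2
LTS(Q): 4 reachable states
  n0 = rec X. (d.0\{b,c,d} + 0\{a,b,c}\{a,c,d})\{b} + a.d.(0 + X + d.X) | =a=> n1, =d=> n2
  n1 = d.(0 + (rec X. (d.0\{b,c,d} + 0\{a,b,c}\{a,c,d})\{b} + a.d.(0 + X + d.X)) + d.(rec X. (d.0\{b,c,d} + 0\{a,b,c}\{a,c,d})\{b} + a.d.(0 + X + d.X))) | =d=> n3
  n2 = 0\{b,c,d}\{b} | ·
  n3 = 0 + (rec X. (d.0\{b,c,d} + 0\{a,b,c}\{a,c,d})\{b} + a.d.(0 + X + d.X)) + d.(rec X. (d.0\{b,c,d} + 0\{a,b,c}\{a,c,d})\{b} + a.d.(0 + X + d.X)) | =a=> n1, =d=> n0, =d=> n2
Partition-refinement fixed point:
  B0 = {m0, n0}
  B1 = {m2, n2}
  B2 = {m1, n1}
  B3 = {m3, n3}
m0 ∈ B0, n0 ∈ B0 → same block

P ~ Q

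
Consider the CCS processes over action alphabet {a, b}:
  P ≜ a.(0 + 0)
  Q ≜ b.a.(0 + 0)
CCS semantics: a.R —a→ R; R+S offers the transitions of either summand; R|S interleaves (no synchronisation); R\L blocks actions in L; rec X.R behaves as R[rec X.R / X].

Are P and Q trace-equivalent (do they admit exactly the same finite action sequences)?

Reachable graph of P (2 states):
  s0 = a.(0 + 0) :: —a→ s1
  s1 = 0 + 0 :: ∅
Reachable graph of Q (3 states):
  t0 = b.a.(0 + 0) :: —b→ t1
  t1 = a.(0 + 0) :: —a→ t2
  t2 = 0 + 0 :: ∅
Trace ⟨a⟩ through P, begin at {s0}:
  step 1 (a): {s1}
  — P admits the full trace.
Trace ⟨a⟩ through Q, begin at {t0}:
  step 1 (a): ∅ (Q stuck)

traces(P) ≠ traces(Q) — witness ⟨a⟩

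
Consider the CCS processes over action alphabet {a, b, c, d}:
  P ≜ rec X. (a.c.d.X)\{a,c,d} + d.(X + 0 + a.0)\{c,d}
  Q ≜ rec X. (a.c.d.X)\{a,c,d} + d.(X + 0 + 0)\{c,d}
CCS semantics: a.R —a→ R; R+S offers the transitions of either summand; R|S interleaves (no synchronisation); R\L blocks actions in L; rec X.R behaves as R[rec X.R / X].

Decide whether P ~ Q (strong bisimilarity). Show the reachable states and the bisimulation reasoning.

not bisimilar

Reachable graph of P (3 states):
  u0 = rec X. (a.c.d.X)\{a,c,d} + d.(X + 0 + a.0)\{c,d} :: —d→ u1
  u1 = ((rec X. (a.c.d.X)\{a,c,d} + d.(X + 0 + a.0)\{c,d}) + 0 + a.0)\{c,d} :: —a→ u2
  u2 = 0\{c,d} :: ∅
Reachable graph of Q (2 states):
  v0 = rec X. (a.c.d.X)\{a,c,d} + d.(X + 0 + 0)\{c,d} :: —d→ v1
  v1 = ((rec X. (a.c.d.X)\{a,c,d} + d.(X + 0 + 0)\{c,d}) + 0 + 0)\{c,d} :: ∅
Partition-refinement fixed point:
  B0 = {u0}
  B1 = {u1}
  B2 = {u2, v1}
  B3 = {v0}
u0 ∈ B0, v0 ∈ B3 → different blocks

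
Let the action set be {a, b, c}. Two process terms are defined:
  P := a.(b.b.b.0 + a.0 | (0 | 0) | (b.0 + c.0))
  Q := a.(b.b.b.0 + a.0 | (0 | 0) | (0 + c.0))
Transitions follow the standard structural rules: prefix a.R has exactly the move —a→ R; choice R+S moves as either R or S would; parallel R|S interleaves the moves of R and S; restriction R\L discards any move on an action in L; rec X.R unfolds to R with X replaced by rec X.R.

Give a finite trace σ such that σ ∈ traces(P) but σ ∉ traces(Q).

aab

Reachable graph of P (8 states):
  s0 = a.(b.b.b.0 + a.0 | (0 | 0) | (b.0 + c.0)) has moves —a→ s1
  s1 = b.b.b.0 + a.0 | (0 | 0) | (b.0 + c.0) has moves —a→ s2, —b→ s3, —b→ s4, —c→ s3
  s2 = 0 | (0 | 0) | (b.0 + c.0) has moves —b→ s5, —c→ s5
  s3 = a.0 | (0 | 0) | 0 has moves —a→ s5
  s4 = b.b.0 has moves —b→ s6
  s5 = 0 | (0 | 0) | 0 has moves (no moves)
  s6 = b.0 has moves —b→ s7
  s7 = 0 has moves (no moves)
Reachable graph of Q (8 states):
  t0 = a.(b.b.b.0 + a.0 | (0 | 0) | (0 + c.0)) has moves —a→ t1
  t1 = b.b.b.0 + a.0 | (0 | 0) | (0 + c.0) has moves —a→ t2, —b→ t3, —c→ t4
  t2 = 0 | (0 | 0) | (0 + c.0) has moves —c→ t5
  t3 = b.b.0 has moves —b→ t6
  t4 = a.0 | (0 | 0) | 0 has moves —a→ t5
  t5 = 0 | (0 | 0) | 0 has moves (no moves)
  t6 = b.0 has moves —b→ t7
  t7 = 0 has moves (no moves)
Run σ = ⟨aab⟩ on P: start {s0}
  [1] a ⇒ {s1}
  [2] a ⇒ {s2}
  [3] b ⇒ {s5}
  — P admits the full trace.
Run σ = ⟨aab⟩ on Q: start {t0}
  [1] a ⇒ {t1}
  [2] a ⇒ {t2}
  [3] b ⇒ ∅  — Q cannot continue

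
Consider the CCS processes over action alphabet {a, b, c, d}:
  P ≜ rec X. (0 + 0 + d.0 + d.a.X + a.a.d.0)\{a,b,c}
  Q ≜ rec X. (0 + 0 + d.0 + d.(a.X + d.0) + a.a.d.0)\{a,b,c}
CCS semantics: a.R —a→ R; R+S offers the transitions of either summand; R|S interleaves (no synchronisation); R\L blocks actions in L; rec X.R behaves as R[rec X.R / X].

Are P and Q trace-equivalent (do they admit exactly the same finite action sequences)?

traces(P) ≠ traces(Q) — witness ⟨dd⟩

P's transition system — 3 states:
  p0 = rec X. (0 + 0 + d.0 + d.a.X + a.a.d.0)\{a,b,c} :: —d→ p1, —d→ p2
  p1 = (a.(rec X. (0 + 0 + d.0 + d.a.X + a.a.d.0)\{a,b,c}))\{a,b,c} :: stopped
  p2 = 0\{a,b,c} :: stopped
Q's transition system — 3 states:
  q0 = rec X. (0 + 0 + d.0 + d.(a.X + d.0) + a.a.d.0)\{a,b,c} :: —d→ q1, —d→ q2
  q1 = (a.(rec X. (0 + 0 + d.0 + d.(a.X + d.0) + a.a.d.0)\{a,b,c}) + d.0)\{a,b,c} :: —d→ q2
  q2 = 0\{a,b,c} :: stopped
Trace ⟨dd⟩ through Q, begin at {q0}:
  step 1 (d): {q1, q2}
  step 2 (d): {q2}
  ✓ Q
Trace ⟨dd⟩ through P, begin at {p0}:
  step 1 (d): {p1, p2}
  step 2 (d): ∅  — P cannot continue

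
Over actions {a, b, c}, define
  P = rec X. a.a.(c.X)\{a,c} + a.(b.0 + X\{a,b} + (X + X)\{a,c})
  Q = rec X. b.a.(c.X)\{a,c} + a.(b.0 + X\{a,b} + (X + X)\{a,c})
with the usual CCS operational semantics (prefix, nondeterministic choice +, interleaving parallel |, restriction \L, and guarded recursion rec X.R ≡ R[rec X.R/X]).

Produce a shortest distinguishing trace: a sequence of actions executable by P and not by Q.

aa

LTS(P): 5 reachable states
  p0 = rec X. a.a.(c.X)\{a,c} + a.(b.0 + X\{a,b} + (X + X)\{a,c}) → --a--▸ p1, --a--▸ p2
  p1 = a.(c.(rec X. a.a.(c.X)\{a,c} + a.(b.0 + X\{a,b} + (X + X)\{a,c})))\{a,c} → --a--▸ p3
  p2 = b.0 + (rec X. a.a.(c.X)\{a,c} + a.(b.0 + X\{a,b} + (X + X)\{a,c}))\{a,b} + ((rec X. a.a.(c.X)\{a,c} + a.(b.0 + X\{a,b} + (X + X)\{a,c})) + (rec X. a.a.(c.X)\{a,c} + a.(b.0 + X\{a,b} + (X + X)\{a,c})))\{a,c} → --b--▸ p4
  p3 = (c.(rec X. a.a.(c.X)\{a,c} + a.(b.0 + X\{a,b} + (X + X)\{a,c})))\{a,c} → (no moves)
  p4 = 0 → (no moves)
LTS(Q): 6 reachable states
  q0 = rec X. b.a.(c.X)\{a,c} + a.(b.0 + X\{a,b} + (X + X)\{a,c}) → --a--▸ q1, --b--▸ q2
  q1 = b.0 + (rec X. b.a.(c.X)\{a,c} + a.(b.0 + X\{a,b} + (X + X)\{a,c}))\{a,b} + ((rec X. b.a.(c.X)\{a,c} + a.(b.0 + X\{a,b} + (X + X)\{a,c})) + (rec X. b.a.(c.X)\{a,c} + a.(b.0 + X\{a,b} + (X + X)\{a,c})))\{a,c} → --b--▸ q3, --b--▸ q4
  q2 = a.(c.(rec X. b.a.(c.X)\{a,c} + a.(b.0 + X\{a,b} + (X + X)\{a,c})))\{a,c} → --a--▸ q5
  q3 = (a.(c.(rec X. b.a.(c.X)\{a,c} + a.(b.0 + X\{a,b} + (X + X)\{a,c})))\{a,c})\{a,c} → (no moves)
  q4 = 0 → (no moves)
  q5 = (c.(rec X. b.a.(c.X)\{a,c} + a.(b.0 + X\{a,b} + (X + X)\{a,c})))\{a,c} → (no moves)
Run σ = ⟨aa⟩ on P: start {p0}
  step 1 (a): {p1, p2}
  step 2 (a): {p3}
  ✓ P
Run σ = ⟨aa⟩ on Q: start {q0}
  step 1 (a): {q1}
  step 2 (a): no successor for Q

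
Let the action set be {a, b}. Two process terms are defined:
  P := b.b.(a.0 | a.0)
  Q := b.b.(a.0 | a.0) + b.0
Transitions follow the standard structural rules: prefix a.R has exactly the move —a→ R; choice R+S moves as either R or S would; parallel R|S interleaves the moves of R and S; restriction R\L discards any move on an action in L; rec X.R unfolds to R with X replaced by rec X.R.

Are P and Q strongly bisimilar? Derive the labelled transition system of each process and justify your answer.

LTS(P): 6 reachable states
  m0 = b.b.(a.0 | a.0) :: =b=> m1
  m1 = b.(a.0 | a.0) :: =b=> m2
  m2 = a.0 | a.0 :: =a=> m3, =a=> m4
  m3 = 0 | a.0 :: =a=> m5
  m4 = a.0 | 0 :: =a=> m5
  m5 = 0 | 0 :: ·
LTS(Q): 7 reachable states
  n0 = b.b.(a.0 | a.0) + b.0 :: =b=> n1, =b=> n2
  n1 = 0 :: ·
  n2 = b.(a.0 | a.0) :: =b=> n3
  n3 = a.0 | a.0 :: =a=> n4, =a=> n5
  n4 = 0 | a.0 :: =a=> n6
  n5 = a.0 | 0 :: =a=> n6
  n6 = 0 | 0 :: ·
Bisimilarity quotient blocks:
  B0 = {m0}
  B1 = {m1, n2}
  B2 = {m2, n3}
  B3 = {m3, m4, n4, n5}
  B4 = {m5, n1, n6}
  B5 = {n0}
m0 ∈ B0, n0 ∈ B5 → different blocks

not bisimilar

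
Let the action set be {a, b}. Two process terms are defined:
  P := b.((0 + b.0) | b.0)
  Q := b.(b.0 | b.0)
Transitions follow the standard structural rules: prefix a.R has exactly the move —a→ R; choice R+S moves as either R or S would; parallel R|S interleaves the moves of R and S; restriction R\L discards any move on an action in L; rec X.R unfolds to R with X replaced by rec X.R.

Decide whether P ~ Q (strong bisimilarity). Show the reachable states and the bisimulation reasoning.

LTS(P): 5 reachable states
  s0 = b.((0 + b.0) | b.0) has moves -b-> s1
  s1 = (0 + b.0) | b.0 has moves -b-> s2, -b-> s3
  s2 = (0 + b.0) | 0 has moves -b-> s4
  s3 = 0 | b.0 has moves -b-> s4
  s4 = 0 | 0 has moves ·
LTS(Q): 5 reachable states
  t0 = b.(b.0 | b.0) has moves -b-> t1
  t1 = b.0 | b.0 has moves -b-> t2, -b-> t3
  t2 = 0 | b.0 has moves -b-> t4
  t3 = b.0 | 0 has moves -b-> t4
  t4 = 0 | 0 has moves ·
Partition-refinement fixed point:
  B0 = {s0, t0}
  B1 = {s1, t1}
  B2 = {s2, s3, t2, t3}
  B3 = {s4, t4}
s0 ∈ B0, t0 ∈ B0 → same block

P ~ Q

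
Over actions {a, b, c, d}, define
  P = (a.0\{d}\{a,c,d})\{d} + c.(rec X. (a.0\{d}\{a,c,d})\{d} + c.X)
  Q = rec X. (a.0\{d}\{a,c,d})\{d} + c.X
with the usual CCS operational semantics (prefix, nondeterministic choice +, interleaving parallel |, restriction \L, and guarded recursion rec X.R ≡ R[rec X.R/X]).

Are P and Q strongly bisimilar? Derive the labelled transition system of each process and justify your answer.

bisimilar

Reachable graph of P (3 states):
  u0 = (a.0\{d}\{a,c,d})\{d} + c.(rec X. (a.0\{d}\{a,c,d})\{d} + c.X) → —a→ u1, —c→ u2
  u1 = 0\{d}\{a,c,d}\{d} → (no moves)
  u2 = rec X. (a.0\{d}\{a,c,d})\{d} + c.X → —a→ u1, —c→ u2
Reachable graph of Q (2 states):
  v0 = rec X. (a.0\{d}\{a,c,d})\{d} + c.X → —a→ v1, —c→ v0
  v1 = 0\{d}\{a,c,d}\{d} → (no moves)
Coarsest stable partition (strong bisimilarity classes):
  B0 = {u0, u2, v0}
  B1 = {u1, v1}
u0 ∈ B0, v0 ∈ B0 → same block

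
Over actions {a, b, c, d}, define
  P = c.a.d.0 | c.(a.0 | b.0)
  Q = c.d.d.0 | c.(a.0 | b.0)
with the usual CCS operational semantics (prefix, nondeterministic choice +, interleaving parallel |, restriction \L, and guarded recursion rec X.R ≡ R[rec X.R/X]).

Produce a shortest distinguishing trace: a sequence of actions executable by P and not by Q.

cad

Reachable graph of P (20 states):
  p0 = c.a.d.0 | c.(a.0 | b.0) ⊢ =c=> p1, =c=> p2
  p1 = a.d.0 | c.(a.0 | b.0) ⊢ =a=> p3, =c=> p4
  p2 = c.a.d.0 | (a.0 | b.0) ⊢ =a=> p5, =b=> p6, =c=> p4
  p3 = d.0 | c.(a.0 | b.0) ⊢ =c=> p7, =d=> p8
  p4 = a.d.0 | (a.0 | b.0) ⊢ =a=> p7, =a=> p9, =b=> p10
  p5 = c.a.d.0 | (0 | b.0) ⊢ =b=> p11, =c=> p9
  p6 = c.a.d.0 | (a.0 | 0) ⊢ =a=> p11, =c=> p10
  p7 = d.0 | (a.0 | b.0) ⊢ =a=> p12, =b=> p13, =d=> p14
  p8 = 0 | c.(a.0 | b.0) ⊢ =c=> p14
  p9 = a.d.0 | (0 | b.0) ⊢ =a=> p12, =b=> p15
  p10 = a.d.0 | (a.0 | 0) ⊢ =a=> p13, =a=> p15
  p11 = c.a.d.0 | (0 | 0) ⊢ =c=> p15
  p12 = d.0 | (0 | b.0) ⊢ =b=> p16, =d=> p17
  p13 = d.0 | (a.0 | 0) ⊢ =a=> p16, =d=> p18
  p14 = 0 | (a.0 | b.0) ⊢ =a=> p17, =b=> p18
  p15 = a.d.0 | (0 | 0) ⊢ =a=> p16
  p16 = d.0 | (0 | 0) ⊢ =d=> p19
  p17 = 0 | (0 | b.0) ⊢ =b=> p19
  p18 = 0 | (a.0 | 0) ⊢ =a=> p19
  p19 = 0 | (0 | 0) ⊢ (no moves)
Reachable graph of Q (20 states):
  q0 = c.d.d.0 | c.(a.0 | b.0) ⊢ =c=> q1, =c=> q2
  q1 = c.d.d.0 | (a.0 | b.0) ⊢ =a=> q3, =b=> q4, =c=> q5
  q2 = d.d.0 | c.(a.0 | b.0) ⊢ =c=> q5, =d=> q6
  q3 = c.d.d.0 | (0 | b.0) ⊢ =b=> q7, =c=> q8
  q4 = c.d.d.0 | (a.0 | 0) ⊢ =a=> q7, =c=> q9
  q5 = d.d.0 | (a.0 | b.0) ⊢ =a=> q8, =b=> q9, =d=> q10
  q6 = d.0 | c.(a.0 | b.0) ⊢ =c=> q10, =d=> q11
  q7 = c.d.d.0 | (0 | 0) ⊢ =c=> q12
  q8 = d.d.0 | (0 | b.0) ⊢ =b=> q12, =d=> q13
  q9 = d.d.0 | (a.0 | 0) ⊢ =a=> q12, =d=> q14
  q10 = d.0 | (a.0 | b.0) ⊢ =a=> q13, =b=> q14, =d=> q15
  q11 = 0 | c.(a.0 | b.0) ⊢ =c=> q15
  q12 = d.d.0 | (0 | 0) ⊢ =d=> q16
  q13 = d.0 | (0 | b.0) ⊢ =b=> q16, =d=> q17
  q14 = d.0 | (a.0 | 0) ⊢ =a=> q16, =d=> q18
  q15 = 0 | (a.0 | b.0) ⊢ =a=> q17, =b=> q18
  q16 = d.0 | (0 | 0) ⊢ =d=> q19
  q17 = 0 | (0 | b.0) ⊢ =b=> q19
  q18 = 0 | (a.0 | 0) ⊢ =a=> q19
  q19 = 0 | (0 | 0) ⊢ (no moves)
Trace ⟨cad⟩ through P, begin at {p0}:
  [1] c ⇒ {p1, p2}
  [2] a ⇒ {p3, p5}
  [3] d ⇒ {p8}
  ✓ P
Trace ⟨cad⟩ through Q, begin at {q0}:
  [1] c ⇒ {q1, q2}
  [2] a ⇒ {q3}
  [3] d ⇒ ∅  — Q cannot continue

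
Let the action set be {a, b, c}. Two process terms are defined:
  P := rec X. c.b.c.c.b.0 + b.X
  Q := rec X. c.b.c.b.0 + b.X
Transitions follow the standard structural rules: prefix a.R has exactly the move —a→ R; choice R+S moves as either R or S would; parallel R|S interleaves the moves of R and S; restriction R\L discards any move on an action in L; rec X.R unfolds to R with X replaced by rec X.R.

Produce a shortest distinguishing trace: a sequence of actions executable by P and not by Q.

cbcc

Reachable graph of P (6 states):
  u0 = rec X. c.b.c.c.b.0 + b.X :: =b=> u0, =c=> u1
  u1 = b.c.c.b.0 :: =b=> u2
  u2 = c.c.b.0 :: =c=> u3
  u3 = c.b.0 :: =c=> u4
  u4 = b.0 :: =b=> u5
  u5 = 0 :: stopped
Reachable graph of Q (5 states):
  v0 = rec X. c.b.c.b.0 + b.X :: =b=> v0, =c=> v1
  v1 = b.c.b.0 :: =b=> v2
  v2 = c.b.0 :: =c=> v3
  v3 = b.0 :: =b=> v4
  v4 = 0 :: stopped
Run σ = ⟨cbcc⟩ on P: start {u0}
  step 1 (c): {u1}
  step 2 (b): {u2}
  step 3 (c): {u3}
  step 4 (c): {u4}
  — P admits the full trace.
Run σ = ⟨cbcc⟩ on Q: start {v0}
  step 1 (c): {v1}
  step 2 (b): {v2}
  step 3 (c): {v3}
  step 4 (c): ∅ (Q stuck)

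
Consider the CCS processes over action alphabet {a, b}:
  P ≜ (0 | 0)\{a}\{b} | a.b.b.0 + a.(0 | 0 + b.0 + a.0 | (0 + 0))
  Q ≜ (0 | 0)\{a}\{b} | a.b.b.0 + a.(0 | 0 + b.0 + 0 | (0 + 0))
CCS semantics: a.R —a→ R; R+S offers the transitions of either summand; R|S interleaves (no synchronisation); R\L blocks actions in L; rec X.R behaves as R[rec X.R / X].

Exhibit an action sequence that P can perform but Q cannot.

LTS(P): 7 reachable states
  u0 = (0 | 0)\{a}\{b} | a.b.b.0 + a.(0 | 0 + b.0 + a.0 | (0 + 0)) ⊢ —a→ u1, —a→ u2
  u1 = (0 | 0)\{a}\{b} | b.b.0 ⊢ —b→ u3
  u2 = 0 | 0 + b.0 + a.0 | (0 + 0) ⊢ —a→ u4, —b→ u5
  u3 = (0 | 0)\{a}\{b} | b.0 ⊢ —b→ u6
  u4 = 0 | (0 + 0) ⊢ (no moves)
  u5 = 0 ⊢ (no moves)
  u6 = (0 | 0)\{a}\{b} | 0 ⊢ (no moves)
LTS(Q): 6 reachable states
  v0 = (0 | 0)\{a}\{b} | a.b.b.0 + a.(0 | 0 + b.0 + 0 | (0 + 0)) ⊢ —a→ v1, —a→ v2
  v1 = (0 | 0)\{a}\{b} | b.b.0 ⊢ —b→ v3
  v2 = 0 | 0 + b.0 + 0 | (0 + 0) ⊢ —b→ v4
  v3 = (0 | 0)\{a}\{b} | b.0 ⊢ —b→ v5
  v4 = 0 ⊢ (no moves)
  v5 = (0 | 0)\{a}\{b} | 0 ⊢ (no moves)
Trace ⟨aa⟩ through P, begin at {u0}:
  [1] a ⇒ {u1, u2}
  [2] a ⇒ {u4}
  P completes σ.
Trace ⟨aa⟩ through Q, begin at {v0}:
  [1] a ⇒ {v1, v2}
  [2] a ⇒ no successor for Q

aa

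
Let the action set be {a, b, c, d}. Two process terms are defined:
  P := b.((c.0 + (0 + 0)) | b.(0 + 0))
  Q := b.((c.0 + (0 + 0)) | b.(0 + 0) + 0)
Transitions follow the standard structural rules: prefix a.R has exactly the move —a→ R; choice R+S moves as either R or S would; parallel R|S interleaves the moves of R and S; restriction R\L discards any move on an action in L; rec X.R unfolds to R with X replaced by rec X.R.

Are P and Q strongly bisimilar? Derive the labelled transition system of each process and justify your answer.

YES

P's transition system — 5 states:
  s0 = b.((c.0 + (0 + 0)) | b.(0 + 0)) | --b--▸ s1
  s1 = (c.0 + (0 + 0)) | b.(0 + 0) | --b--▸ s2, --c--▸ s3
  s2 = (c.0 + (0 + 0)) | (0 + 0) | --c--▸ s4
  s3 = 0 | b.(0 + 0) | --b--▸ s4
  s4 = 0 | (0 + 0) | (no moves)
Q's transition system — 5 states:
  t0 = b.((c.0 + (0 + 0)) | b.(0 + 0) + 0) | --b--▸ t1
  t1 = (c.0 + (0 + 0)) | b.(0 + 0) + 0 | --b--▸ t2, --c--▸ t3
  t2 = (c.0 + (0 + 0)) | (0 + 0) | --c--▸ t4
  t3 = 0 | b.(0 + 0) | --b--▸ t4
  t4 = 0 | (0 + 0) | (no moves)
Partition-refinement fixed point:
  B0 = {s0, t0}
  B1 = {s1, t1}
  B2 = {s2, t2}
  B3 = {s4, t4}
  B4 = {s3, t3}
s0 ∈ B0, t0 ∈ B0 → same block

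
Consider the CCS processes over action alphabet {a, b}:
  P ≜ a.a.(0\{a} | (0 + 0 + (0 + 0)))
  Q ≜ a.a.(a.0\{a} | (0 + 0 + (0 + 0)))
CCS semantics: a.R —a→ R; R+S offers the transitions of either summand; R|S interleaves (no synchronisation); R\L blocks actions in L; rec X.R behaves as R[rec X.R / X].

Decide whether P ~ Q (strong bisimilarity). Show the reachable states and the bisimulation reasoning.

NO

Reachable graph of P (3 states):
  u0 = a.a.(0\{a} | (0 + 0 + (0 + 0))) ⊢ ··a··> u1
  u1 = a.(0\{a} | (0 + 0 + (0 + 0))) ⊢ ··a··> u2
  u2 = 0\{a} | (0 + 0 + (0 + 0)) ⊢ ∅
Reachable graph of Q (4 states):
  v0 = a.a.(a.0\{a} | (0 + 0 + (0 + 0))) ⊢ ··a··> v1
  v1 = a.(a.0\{a} | (0 + 0 + (0 + 0))) ⊢ ··a··> v2
  v2 = a.0\{a} | (0 + 0 + (0 + 0)) ⊢ ··a··> v3
  v3 = 0\{a} | (0 + 0 + (0 + 0)) ⊢ ∅
Bisimilarity quotient blocks:
  B0 = {u0, v1}
  B1 = {u1, v2}
  B2 = {u2, v3}
  B3 = {v0}
u0 ∈ B0, v0 ∈ B3 → different blocks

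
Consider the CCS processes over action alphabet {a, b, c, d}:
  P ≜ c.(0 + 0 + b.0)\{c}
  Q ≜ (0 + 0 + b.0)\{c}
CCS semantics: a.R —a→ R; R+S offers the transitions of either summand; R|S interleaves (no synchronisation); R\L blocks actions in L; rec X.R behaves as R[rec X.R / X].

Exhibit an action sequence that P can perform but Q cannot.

Reachable graph of P (3 states):
  s0 = c.(0 + 0 + b.0)\{c} ⊢ ··c··> s1
  s1 = (0 + 0 + b.0)\{c} ⊢ ··b··> s2
  s2 = 0\{c} ⊢ ·
Reachable graph of Q (2 states):
  t0 = (0 + 0 + b.0)\{c} ⊢ ··b··> t1
  t1 = 0\{c} ⊢ ·
Run σ = ⟨c⟩ on P: start {s0}
  after c @ step 1: {s1}
  P completes σ.
Run σ = ⟨c⟩ on Q: start {t0}
  after c @ step 1: no successor for Q

c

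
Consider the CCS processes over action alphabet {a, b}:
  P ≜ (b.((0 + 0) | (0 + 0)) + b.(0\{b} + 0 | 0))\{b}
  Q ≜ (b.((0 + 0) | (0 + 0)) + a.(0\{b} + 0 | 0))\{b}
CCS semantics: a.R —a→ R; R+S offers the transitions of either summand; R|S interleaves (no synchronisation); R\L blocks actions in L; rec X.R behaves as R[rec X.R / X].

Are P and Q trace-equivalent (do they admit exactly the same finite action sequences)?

traces(P) ≠ traces(Q) — witness ⟨a⟩

Reachable graph of P (1 states):
  p0 = (b.((0 + 0) | (0 + 0)) + b.(0\{b} + 0 | 0))\{b} :: ·
Reachable graph of Q (2 states):
  q0 = (b.((0 + 0) | (0 + 0)) + a.(0\{b} + 0 | 0))\{b} :: =a=> q1
  q1 = (0\{b} + 0 | 0)\{b} :: ·
Executing a from Q (initial set {q0}):
  step 1 (a): {q1}
  — Q admits the full trace.
Executing a from P (initial set {p0}):
  step 1 (a): no successor for P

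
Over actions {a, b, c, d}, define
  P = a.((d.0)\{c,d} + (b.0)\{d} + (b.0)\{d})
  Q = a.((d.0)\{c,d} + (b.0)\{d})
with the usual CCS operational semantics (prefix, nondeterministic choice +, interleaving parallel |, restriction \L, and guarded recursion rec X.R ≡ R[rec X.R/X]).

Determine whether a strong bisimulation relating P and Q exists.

Reachable graph of P (3 states):
  p0 = a.((d.0)\{c,d} + (b.0)\{d} + (b.0)\{d}) has moves =a=> p1
  p1 = (d.0)\{c,d} + (b.0)\{d} + (b.0)\{d} has moves =b=> p2
  p2 = 0\{d} has moves deadlocked
Reachable graph of Q (3 states):
  q0 = a.((d.0)\{c,d} + (b.0)\{d}) has moves =a=> q1
  q1 = (d.0)\{c,d} + (b.0)\{d} has moves =b=> q2
  q2 = 0\{d} has moves deadlocked
Bisimilarity quotient blocks:
  B0 = {p0, q0}
  B1 = {p1, q1}
  B2 = {p2, q2}
p0 ∈ B0, q0 ∈ B0 → same block

bisimilar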